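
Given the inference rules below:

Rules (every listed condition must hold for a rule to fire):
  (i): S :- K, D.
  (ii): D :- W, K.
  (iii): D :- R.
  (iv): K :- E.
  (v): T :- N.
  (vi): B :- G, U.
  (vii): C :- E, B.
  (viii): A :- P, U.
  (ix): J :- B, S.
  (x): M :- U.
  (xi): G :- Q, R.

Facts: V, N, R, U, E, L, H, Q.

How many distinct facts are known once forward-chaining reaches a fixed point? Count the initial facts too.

Round 1: (iii) [D :- R.]; (iv) [K :- E.]; (v) [T :- N.]; (x) [M :- U.]; (xi) [G :- Q, R.]. Adds D, K, T, M, G.
Round 2: (i) [S :- K, D.]; (vi) [B :- G, U.]. Adds S, B.
Round 3: (vii) [C :- E, B.]; (ix) [J :- B, S.]. Adds C, J.
Closure: {B, C, D, E, G, H, J, K, L, M, N, Q, R, S, T, U, V} — 17 facts.

17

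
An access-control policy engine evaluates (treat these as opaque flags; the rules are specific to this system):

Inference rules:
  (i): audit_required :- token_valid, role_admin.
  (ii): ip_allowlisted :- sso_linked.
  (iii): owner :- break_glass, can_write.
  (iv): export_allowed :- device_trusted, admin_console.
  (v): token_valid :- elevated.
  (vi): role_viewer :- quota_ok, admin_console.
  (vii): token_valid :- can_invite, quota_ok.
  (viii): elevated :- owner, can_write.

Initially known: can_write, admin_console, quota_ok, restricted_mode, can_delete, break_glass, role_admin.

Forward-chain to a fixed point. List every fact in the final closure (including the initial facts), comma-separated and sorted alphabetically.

admin_console, audit_required, break_glass, can_delete, can_write, elevated, owner, quota_ok, restricted_mode, role_admin, role_viewer, token_valid

[1] (iii) [owner :- break_glass, can_write.]; (vi) [role_viewer :- quota_ok, admin_console.]. ⇒ new: owner, role_viewer.
[2] (viii) [elevated :- owner, can_write.]. ⇒ new: elevated.
[3] (v) [token_valid :- elevated.]. ⇒ new: token_valid.
[4] (i) [audit_required :- token_valid, role_admin.]. ⇒ new: audit_required.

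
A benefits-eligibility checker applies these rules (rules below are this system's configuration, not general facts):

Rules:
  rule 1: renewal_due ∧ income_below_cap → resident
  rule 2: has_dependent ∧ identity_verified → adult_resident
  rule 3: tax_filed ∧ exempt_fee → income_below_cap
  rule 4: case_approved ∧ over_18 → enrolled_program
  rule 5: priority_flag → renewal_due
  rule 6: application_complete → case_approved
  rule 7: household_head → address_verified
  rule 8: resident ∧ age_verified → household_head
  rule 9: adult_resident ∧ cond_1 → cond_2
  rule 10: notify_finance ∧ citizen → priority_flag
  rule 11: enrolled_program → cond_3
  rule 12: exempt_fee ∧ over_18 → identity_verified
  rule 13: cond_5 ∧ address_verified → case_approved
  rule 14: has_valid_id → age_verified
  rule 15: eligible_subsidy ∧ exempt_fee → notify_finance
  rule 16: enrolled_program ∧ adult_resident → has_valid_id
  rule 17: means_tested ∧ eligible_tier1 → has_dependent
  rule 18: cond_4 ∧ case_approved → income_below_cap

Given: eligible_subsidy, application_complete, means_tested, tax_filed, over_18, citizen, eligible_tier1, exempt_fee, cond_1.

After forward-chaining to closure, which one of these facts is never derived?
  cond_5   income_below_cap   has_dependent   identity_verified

cond_5

Round 1: rule 3 [tax_filed ∧ exempt_fee → income_below_cap]; rule 6 [application_complete → case_approved]; rule 12 [exempt_fee ∧ over_18 → identity_verified]; rule 15 [eligible_subsidy ∧ exempt_fee → notify_finance]; rule 17 [means_tested ∧ eligible_tier1 → has_dependent]. New: income_below_cap, case_approved, identity_verified, notify_finance, has_dependent.
Round 2: rule 2 [has_dependent ∧ identity_verified → adult_resident]; rule 4 [case_approved ∧ over_18 → enrolled_program]; rule 10 [notify_finance ∧ citizen → priority_flag]. New: adult_resident, enrolled_program, priority_flag.
Round 3: rule 5 [priority_flag → renewal_due]; rule 9 [adult_resident ∧ cond_1 → cond_2]; rule 11 [enrolled_program → cond_3]; rule 16 [enrolled_program ∧ adult_resident → has_valid_id]. New: renewal_due, cond_2, cond_3, has_valid_id.
Round 4: rule 1 [renewal_due ∧ income_below_cap → resident]; rule 14 [has_valid_id → age_verified]. New: resident, age_verified.
Round 5: rule 8 [resident ∧ age_verified → household_head]. New: household_head.
Round 6: rule 7 [household_head → address_verified]. New: address_verified.
Derived: has_dependent (round 1), identity_verified (round 1), income_below_cap (round 1). cond_5 never appears in any round.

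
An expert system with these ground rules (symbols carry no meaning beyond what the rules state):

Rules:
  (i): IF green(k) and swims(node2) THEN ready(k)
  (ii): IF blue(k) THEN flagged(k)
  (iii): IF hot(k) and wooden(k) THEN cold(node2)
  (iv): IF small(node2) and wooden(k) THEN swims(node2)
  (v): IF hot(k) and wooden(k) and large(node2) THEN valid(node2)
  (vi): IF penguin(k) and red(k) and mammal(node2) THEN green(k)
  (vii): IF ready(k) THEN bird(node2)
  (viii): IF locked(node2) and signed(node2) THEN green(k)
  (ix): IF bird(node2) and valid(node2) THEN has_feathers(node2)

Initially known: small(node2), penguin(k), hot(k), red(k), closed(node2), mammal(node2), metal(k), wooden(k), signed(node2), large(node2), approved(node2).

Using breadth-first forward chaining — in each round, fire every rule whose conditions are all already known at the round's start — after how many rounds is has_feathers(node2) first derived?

Round 1: (iii) [IF hot(k) and wooden(k) THEN cold(node2)]; (iv) [IF small(node2) and wooden(k) THEN swims(node2)]; (v) [IF hot(k) and wooden(k) and large(node2) THEN valid(node2)]; (vi) [IF penguin(k) and red(k) and mammal(node2) THEN green(k)]. Adds cold(node2), swims(node2), valid(node2), green(k).
Round 2: (i) [IF green(k) and swims(node2) THEN ready(k)]. Adds ready(k).
Round 3: (vii) [IF ready(k) THEN bird(node2)]. Adds bird(node2).
Round 4: (ix) [IF bird(node2) and valid(node2) THEN has_feathers(node2)]. Adds has_feathers(node2).
has_feathers(node2) first appears in round 4.

4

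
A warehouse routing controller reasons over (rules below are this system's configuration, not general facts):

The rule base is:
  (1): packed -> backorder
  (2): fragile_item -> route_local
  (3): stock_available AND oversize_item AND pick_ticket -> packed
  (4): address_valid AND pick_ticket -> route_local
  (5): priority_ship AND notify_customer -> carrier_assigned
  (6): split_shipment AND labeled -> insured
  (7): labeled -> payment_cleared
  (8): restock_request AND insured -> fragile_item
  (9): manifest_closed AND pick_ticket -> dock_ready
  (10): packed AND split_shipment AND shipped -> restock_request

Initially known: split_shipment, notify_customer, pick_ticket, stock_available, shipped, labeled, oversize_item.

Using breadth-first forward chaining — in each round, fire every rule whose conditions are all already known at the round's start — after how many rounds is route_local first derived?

4

Round 1 — (3), (6), (7), derive packed, insured, payment_cleared.
Round 2 — (1), (10), derive backorder, restock_request.
Round 3 — (8), derive fragile_item.
Round 4 — (2), derive route_local.
route_local first appears in round 4.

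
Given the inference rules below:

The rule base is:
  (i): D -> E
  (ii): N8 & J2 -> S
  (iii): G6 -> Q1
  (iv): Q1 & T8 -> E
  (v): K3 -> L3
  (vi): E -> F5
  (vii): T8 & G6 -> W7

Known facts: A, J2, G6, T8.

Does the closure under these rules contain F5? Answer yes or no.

Round 1 fires (iii), (vii), giving Q1, W7.
Round 2 fires (iv), giving E.
Round 3 fires (vi), giving F5.
F5 appears in round 3, so it is derivable.

yes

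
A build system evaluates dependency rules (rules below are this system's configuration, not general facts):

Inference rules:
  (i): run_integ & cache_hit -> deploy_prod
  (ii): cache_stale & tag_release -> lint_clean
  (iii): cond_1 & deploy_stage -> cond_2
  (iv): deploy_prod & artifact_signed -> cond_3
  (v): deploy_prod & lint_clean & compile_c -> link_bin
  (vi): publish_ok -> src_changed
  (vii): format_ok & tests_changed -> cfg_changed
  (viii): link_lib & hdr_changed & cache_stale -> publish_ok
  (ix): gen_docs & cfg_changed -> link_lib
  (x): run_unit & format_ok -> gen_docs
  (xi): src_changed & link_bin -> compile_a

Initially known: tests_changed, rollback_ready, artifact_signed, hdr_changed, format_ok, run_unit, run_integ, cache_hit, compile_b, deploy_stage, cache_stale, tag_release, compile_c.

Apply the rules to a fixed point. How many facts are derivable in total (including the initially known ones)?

Round 1 fires (i), (ii), (vii), (x), giving deploy_prod, lint_clean, cfg_changed, gen_docs.
Round 2 fires (iv), (v), (ix), giving cond_3, link_bin, link_lib.
Round 3 fires (viii), giving publish_ok.
Round 4 fires (vi), giving src_changed.
Round 5 fires (xi), giving compile_a.
Closure: {artifact_signed, cache_hit, cache_stale, cfg_changed, compile_a, compile_b, compile_c, cond_3, deploy_prod, deploy_stage, format_ok, gen_docs, hdr_changed, link_bin, link_lib, lint_clean, publish_ok, rollback_ready, run_integ, run_unit, src_changed, tag_release, tests_changed} — 23 facts.

23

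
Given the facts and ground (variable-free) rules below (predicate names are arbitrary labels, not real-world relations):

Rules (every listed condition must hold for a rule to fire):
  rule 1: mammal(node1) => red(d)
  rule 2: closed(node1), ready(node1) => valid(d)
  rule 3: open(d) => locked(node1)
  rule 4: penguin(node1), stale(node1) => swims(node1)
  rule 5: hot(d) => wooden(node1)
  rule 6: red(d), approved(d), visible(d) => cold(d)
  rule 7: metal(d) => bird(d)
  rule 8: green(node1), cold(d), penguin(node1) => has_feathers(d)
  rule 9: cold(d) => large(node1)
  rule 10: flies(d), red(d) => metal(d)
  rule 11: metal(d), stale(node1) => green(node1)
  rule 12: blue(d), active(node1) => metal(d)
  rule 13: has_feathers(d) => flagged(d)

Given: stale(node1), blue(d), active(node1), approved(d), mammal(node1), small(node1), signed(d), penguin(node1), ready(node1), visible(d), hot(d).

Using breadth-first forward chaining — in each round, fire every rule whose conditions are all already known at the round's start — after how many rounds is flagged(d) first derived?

4

Round 1: rule 1 [mammal(node1) => red(d)]; rule 4 [penguin(node1), stale(node1) => swims(node1)]; rule 5 [hot(d) => wooden(node1)]; rule 12 [blue(d), active(node1) => metal(d)]. New: red(d), swims(node1), wooden(node1), metal(d).
Round 2: rule 6 [red(d), approved(d), visible(d) => cold(d)]; rule 7 [metal(d) => bird(d)]; rule 11 [metal(d), stale(node1) => green(node1)]. New: cold(d), bird(d), green(node1).
Round 3: rule 8 [green(node1), cold(d), penguin(node1) => has_feathers(d)]; rule 9 [cold(d) => large(node1)]. New: has_feathers(d), large(node1).
Round 4: rule 13 [has_feathers(d) => flagged(d)]. New: flagged(d).
flagged(d) first appears in round 4.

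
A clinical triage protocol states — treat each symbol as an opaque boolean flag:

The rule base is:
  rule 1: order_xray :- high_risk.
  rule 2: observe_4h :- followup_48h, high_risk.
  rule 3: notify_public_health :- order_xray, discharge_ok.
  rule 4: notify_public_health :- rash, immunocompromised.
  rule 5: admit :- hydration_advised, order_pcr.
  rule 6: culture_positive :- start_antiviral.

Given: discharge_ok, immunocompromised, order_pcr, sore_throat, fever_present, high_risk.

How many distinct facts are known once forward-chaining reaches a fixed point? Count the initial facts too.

8

[1] rule 1 [order_xray :- high_risk.]. ⇒ new: order_xray.
[2] rule 3 [notify_public_health :- order_xray, discharge_ok.]. ⇒ new: notify_public_health.
Closure: {discharge_ok, fever_present, high_risk, immunocompromised, notify_public_health, order_pcr, order_xray, sore_throat} — 8 facts.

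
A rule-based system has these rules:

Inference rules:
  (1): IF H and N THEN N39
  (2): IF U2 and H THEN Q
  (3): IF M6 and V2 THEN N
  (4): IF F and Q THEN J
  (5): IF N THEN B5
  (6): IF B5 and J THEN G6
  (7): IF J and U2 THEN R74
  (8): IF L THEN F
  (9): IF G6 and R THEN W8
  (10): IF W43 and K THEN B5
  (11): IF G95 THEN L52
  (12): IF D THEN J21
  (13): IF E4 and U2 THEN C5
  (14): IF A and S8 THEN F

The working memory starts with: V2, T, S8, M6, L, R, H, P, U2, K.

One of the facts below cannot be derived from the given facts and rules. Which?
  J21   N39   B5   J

J21

[1] (2) [IF U2 and H THEN Q]; (3) [IF M6 and V2 THEN N]; (8) [IF L THEN F]. ⇒ new: Q, N, F.
[2] (1) [IF H and N THEN N39]; (4) [IF F and Q THEN J]; (5) [IF N THEN B5]. ⇒ new: N39, J, B5.
[3] (6) [IF B5 and J THEN G6]; (7) [IF J and U2 THEN R74]. ⇒ new: G6, R74.
[4] (9) [IF G6 and R THEN W8]. ⇒ new: W8.
Derived: B5 (round 2), J (round 2), N39 (round 2). J21 never appears in any round.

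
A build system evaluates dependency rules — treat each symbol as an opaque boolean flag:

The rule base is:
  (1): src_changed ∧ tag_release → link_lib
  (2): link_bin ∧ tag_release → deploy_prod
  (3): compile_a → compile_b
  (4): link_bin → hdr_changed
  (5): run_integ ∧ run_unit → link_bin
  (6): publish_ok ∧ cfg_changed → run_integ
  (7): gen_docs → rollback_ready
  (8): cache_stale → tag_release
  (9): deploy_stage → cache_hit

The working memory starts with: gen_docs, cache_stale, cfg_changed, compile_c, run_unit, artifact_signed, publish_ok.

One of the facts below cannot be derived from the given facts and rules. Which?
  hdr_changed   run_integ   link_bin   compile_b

Round 1: (6) [publish_ok ∧ cfg_changed → run_integ]; (7) [gen_docs → rollback_ready]; (8) [cache_stale → tag_release]. New: run_integ, rollback_ready, tag_release.
Round 2: (5) [run_integ ∧ run_unit → link_bin]. New: link_bin.
Round 3: (2) [link_bin ∧ tag_release → deploy_prod]; (4) [link_bin → hdr_changed]. New: deploy_prod, hdr_changed.
Derived: link_bin (round 2), hdr_changed (round 3), run_integ (round 1). compile_b never appears in any round.

compile_b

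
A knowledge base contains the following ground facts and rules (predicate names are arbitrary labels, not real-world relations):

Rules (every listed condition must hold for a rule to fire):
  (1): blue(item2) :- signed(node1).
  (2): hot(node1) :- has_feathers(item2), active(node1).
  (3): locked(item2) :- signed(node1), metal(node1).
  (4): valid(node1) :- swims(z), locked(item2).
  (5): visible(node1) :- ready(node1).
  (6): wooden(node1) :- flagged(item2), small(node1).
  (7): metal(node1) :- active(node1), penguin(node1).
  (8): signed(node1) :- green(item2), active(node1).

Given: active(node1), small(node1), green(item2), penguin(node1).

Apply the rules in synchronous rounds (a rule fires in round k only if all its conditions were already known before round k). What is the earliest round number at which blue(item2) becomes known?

2

Round 1 — (7), (8), derive metal(node1), signed(node1).
Round 2 — (1), (3), derive blue(item2), locked(item2).
blue(item2) first appears in round 2.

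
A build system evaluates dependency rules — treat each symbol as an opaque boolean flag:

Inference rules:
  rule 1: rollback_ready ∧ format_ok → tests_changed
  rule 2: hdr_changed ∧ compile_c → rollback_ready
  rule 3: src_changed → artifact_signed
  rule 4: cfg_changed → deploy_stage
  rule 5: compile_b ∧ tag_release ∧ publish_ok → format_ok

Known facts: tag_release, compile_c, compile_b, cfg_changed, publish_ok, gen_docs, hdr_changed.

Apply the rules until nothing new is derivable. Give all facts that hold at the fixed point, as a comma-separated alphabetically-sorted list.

cfg_changed, compile_b, compile_c, deploy_stage, format_ok, gen_docs, hdr_changed, publish_ok, rollback_ready, tag_release, tests_changed

Round 1 — rule 2, rule 4, rule 5, derive rollback_ready, deploy_stage, format_ok.
Round 2 — rule 1, derive tests_changed.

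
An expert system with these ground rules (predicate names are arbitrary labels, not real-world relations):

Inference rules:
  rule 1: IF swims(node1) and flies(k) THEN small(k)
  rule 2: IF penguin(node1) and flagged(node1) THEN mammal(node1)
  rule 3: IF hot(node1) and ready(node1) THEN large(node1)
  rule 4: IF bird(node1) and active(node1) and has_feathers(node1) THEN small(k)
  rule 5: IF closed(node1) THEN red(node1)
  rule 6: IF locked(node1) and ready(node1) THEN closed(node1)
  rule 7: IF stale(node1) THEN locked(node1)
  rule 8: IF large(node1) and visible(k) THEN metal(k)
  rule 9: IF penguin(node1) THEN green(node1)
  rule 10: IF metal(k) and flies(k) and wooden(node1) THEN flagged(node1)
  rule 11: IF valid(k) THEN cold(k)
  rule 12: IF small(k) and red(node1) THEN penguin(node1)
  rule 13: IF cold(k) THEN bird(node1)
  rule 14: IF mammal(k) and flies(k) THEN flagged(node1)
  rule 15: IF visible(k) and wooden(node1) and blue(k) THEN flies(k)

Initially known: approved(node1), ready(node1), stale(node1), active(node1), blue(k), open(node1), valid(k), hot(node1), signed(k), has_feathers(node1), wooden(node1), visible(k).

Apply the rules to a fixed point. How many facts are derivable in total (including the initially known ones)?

25

Round 1 — rule 3, rule 7, rule 11, rule 15, derive large(node1), locked(node1), cold(k), flies(k).
Round 2 — rule 6, rule 8, rule 13, derive closed(node1), metal(k), bird(node1).
Round 3 — rule 4, rule 5, rule 10, derive small(k), red(node1), flagged(node1).
Round 4 — rule 12, derive penguin(node1).
Round 5 — rule 2, rule 9, derive mammal(node1), green(node1).
Closure: {active(node1), approved(node1), bird(node1), blue(k), closed(node1), cold(k), flagged(node1), flies(k), green(node1), has_feathers(node1), hot(node1), large(node1), locked(node1), mammal(node1), metal(k), open(node1), penguin(node1), ready(node1), red(node1), signed(k), small(k), stale(node1), valid(k), visible(k), wooden(node1)} — 25 facts.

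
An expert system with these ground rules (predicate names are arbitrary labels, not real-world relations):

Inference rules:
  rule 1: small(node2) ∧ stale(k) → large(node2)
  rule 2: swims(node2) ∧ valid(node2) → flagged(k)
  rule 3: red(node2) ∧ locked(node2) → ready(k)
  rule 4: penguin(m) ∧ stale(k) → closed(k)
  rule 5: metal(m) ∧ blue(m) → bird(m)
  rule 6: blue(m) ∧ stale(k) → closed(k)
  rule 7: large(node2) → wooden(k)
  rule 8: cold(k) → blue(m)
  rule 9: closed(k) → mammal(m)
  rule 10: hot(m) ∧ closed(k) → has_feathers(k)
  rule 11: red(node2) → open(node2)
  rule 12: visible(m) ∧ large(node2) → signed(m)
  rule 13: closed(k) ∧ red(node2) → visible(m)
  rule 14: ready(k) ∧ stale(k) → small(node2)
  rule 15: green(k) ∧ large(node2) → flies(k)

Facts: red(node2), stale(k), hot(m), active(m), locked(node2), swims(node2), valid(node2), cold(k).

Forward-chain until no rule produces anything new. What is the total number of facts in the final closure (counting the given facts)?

20

Round 1 — rule 2, rule 3, rule 8, rule 11, derive flagged(k), ready(k), blue(m), open(node2).
Round 2 — rule 6, rule 14, derive closed(k), small(node2).
Round 3 — rule 1, rule 9, rule 10, rule 13, derive large(node2), mammal(m), has_feathers(k), visible(m).
Round 4 — rule 7, rule 12, derive wooden(k), signed(m).
Closure: {active(m), blue(m), closed(k), cold(k), flagged(k), has_feathers(k), hot(m), large(node2), locked(node2), mammal(m), open(node2), ready(k), red(node2), signed(m), small(node2), stale(k), swims(node2), valid(node2), visible(m), wooden(k)} — 20 facts.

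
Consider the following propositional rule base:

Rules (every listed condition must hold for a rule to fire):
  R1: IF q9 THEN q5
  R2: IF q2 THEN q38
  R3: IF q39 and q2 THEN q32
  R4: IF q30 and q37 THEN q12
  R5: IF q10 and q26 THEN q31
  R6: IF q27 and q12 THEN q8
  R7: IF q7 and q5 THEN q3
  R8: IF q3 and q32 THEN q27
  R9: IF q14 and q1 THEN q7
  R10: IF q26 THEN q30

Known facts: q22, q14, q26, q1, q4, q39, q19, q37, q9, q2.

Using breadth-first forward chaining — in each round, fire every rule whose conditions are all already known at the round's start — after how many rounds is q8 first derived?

4

Round 1 — R1, R2, R3, R9, R10, derive q5, q38, q32, q7, q30.
Round 2 — R4, R7, derive q12, q3.
Round 3 — R8, derive q27.
Round 4 — R6, derive q8.
q8 first appears in round 4.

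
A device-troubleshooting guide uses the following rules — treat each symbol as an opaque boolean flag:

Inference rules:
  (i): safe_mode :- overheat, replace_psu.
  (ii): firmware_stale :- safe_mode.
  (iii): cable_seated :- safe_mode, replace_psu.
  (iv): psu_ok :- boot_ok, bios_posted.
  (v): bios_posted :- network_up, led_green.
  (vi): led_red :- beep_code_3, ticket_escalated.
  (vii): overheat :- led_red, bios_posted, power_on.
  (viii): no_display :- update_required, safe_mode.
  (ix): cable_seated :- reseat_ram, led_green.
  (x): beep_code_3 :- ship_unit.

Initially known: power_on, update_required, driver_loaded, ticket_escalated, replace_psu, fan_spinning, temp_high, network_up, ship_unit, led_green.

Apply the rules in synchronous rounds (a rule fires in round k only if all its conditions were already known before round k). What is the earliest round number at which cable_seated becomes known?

Round 1: (v) [bios_posted :- network_up, led_green.]; (x) [beep_code_3 :- ship_unit.]. Adds bios_posted, beep_code_3.
Round 2: (vi) [led_red :- beep_code_3, ticket_escalated.]. Adds led_red.
Round 3: (vii) [overheat :- led_red, bios_posted, power_on.]. Adds overheat.
Round 4: (i) [safe_mode :- overheat, replace_psu.]. Adds safe_mode.
Round 5: (ii) [firmware_stale :- safe_mode.]; (iii) [cable_seated :- safe_mode, replace_psu.]; (viii) [no_display :- update_required, safe_mode.]. Adds firmware_stale, cable_seated, no_display.
cable_seated first appears in round 5.

5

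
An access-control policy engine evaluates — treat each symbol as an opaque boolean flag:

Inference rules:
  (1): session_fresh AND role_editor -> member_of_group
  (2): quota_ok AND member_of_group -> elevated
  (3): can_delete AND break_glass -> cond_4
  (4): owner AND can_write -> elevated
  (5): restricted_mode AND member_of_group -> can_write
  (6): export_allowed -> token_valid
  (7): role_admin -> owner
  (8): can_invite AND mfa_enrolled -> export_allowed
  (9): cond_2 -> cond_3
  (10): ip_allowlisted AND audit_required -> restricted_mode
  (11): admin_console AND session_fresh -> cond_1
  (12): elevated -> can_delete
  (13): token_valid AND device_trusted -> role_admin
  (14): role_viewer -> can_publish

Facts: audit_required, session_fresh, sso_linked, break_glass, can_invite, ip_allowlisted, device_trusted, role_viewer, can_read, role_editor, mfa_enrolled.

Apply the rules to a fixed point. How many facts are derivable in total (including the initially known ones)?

[1] (1) [session_fresh AND role_editor -> member_of_group]; (8) [can_invite AND mfa_enrolled -> export_allowed]; (10) [ip_allowlisted AND audit_required -> restricted_mode]; (14) [role_viewer -> can_publish]. ⇒ new: member_of_group, export_allowed, restricted_mode, can_publish.
[2] (5) [restricted_mode AND member_of_group -> can_write]; (6) [export_allowed -> token_valid]. ⇒ new: can_write, token_valid.
[3] (13) [token_valid AND device_trusted -> role_admin]. ⇒ new: role_admin.
[4] (7) [role_admin -> owner]. ⇒ new: owner.
[5] (4) [owner AND can_write -> elevated]. ⇒ new: elevated.
[6] (12) [elevated -> can_delete]. ⇒ new: can_delete.
[7] (3) [can_delete AND break_glass -> cond_4]. ⇒ new: cond_4.
Closure: {audit_required, break_glass, can_delete, can_invite, can_publish, can_read, can_write, cond_4, device_trusted, elevated, export_allowed, ip_allowlisted, member_of_group, mfa_enrolled, owner, restricted_mode, role_admin, role_editor, role_viewer, session_fresh, sso_linked, token_valid} — 22 facts.

22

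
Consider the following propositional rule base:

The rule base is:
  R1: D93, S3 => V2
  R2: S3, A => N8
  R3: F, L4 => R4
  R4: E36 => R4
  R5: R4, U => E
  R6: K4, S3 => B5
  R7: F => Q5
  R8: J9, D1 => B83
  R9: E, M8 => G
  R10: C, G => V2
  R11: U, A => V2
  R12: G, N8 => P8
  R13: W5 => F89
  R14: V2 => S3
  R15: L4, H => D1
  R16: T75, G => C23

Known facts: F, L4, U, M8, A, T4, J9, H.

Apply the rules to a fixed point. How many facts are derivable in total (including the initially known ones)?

Round 1 — R3, R7, R11, R15, derive R4, Q5, V2, D1.
Round 2 — R5, R8, R14, derive E, B83, S3.
Round 3 — R2, R9, derive N8, G.
Round 4 — R12, derive P8.
Closure: {A, B83, D1, E, F, G, H, J9, L4, M8, N8, P8, Q5, R4, S3, T4, U, V2} — 18 facts.

18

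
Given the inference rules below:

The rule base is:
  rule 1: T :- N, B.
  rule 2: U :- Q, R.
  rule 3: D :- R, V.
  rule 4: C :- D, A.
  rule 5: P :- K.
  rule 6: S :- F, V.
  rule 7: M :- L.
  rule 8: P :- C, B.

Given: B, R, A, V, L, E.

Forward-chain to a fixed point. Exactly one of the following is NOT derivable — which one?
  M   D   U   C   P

U

Round 1 — rule 3, rule 7, derive D, M.
Round 2 — rule 4, derive C.
Round 3 — rule 8, derive P.
Derived: C (round 2), D (round 1), M (round 1), P (round 3). U never appears in any round.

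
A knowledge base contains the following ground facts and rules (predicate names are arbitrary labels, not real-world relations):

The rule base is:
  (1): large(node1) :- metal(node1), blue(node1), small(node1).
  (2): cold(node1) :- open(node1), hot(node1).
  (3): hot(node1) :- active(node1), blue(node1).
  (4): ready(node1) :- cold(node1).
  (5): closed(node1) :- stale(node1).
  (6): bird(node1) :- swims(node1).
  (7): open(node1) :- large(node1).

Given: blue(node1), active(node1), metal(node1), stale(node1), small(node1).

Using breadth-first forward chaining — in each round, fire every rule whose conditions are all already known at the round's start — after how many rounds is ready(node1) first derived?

4

Round 1: (1) [large(node1) :- metal(node1), blue(node1), small(node1).]; (3) [hot(node1) :- active(node1), blue(node1).]; (5) [closed(node1) :- stale(node1).]. Adds large(node1), hot(node1), closed(node1).
Round 2: (7) [open(node1) :- large(node1).]. Adds open(node1).
Round 3: (2) [cold(node1) :- open(node1), hot(node1).]. Adds cold(node1).
Round 4: (4) [ready(node1) :- cold(node1).]. Adds ready(node1).
ready(node1) first appears in round 4.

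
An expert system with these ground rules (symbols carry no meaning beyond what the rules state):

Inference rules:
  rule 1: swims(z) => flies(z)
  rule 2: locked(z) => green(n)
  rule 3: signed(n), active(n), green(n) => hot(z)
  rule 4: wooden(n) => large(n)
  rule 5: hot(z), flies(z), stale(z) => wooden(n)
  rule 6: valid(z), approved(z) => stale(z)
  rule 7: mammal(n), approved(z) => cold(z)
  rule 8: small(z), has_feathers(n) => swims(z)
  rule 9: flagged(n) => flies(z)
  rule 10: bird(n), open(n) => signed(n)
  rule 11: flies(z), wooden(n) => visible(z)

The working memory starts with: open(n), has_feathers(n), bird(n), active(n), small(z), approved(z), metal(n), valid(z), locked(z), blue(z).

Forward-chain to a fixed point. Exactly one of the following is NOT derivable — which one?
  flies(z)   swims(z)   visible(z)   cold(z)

cold(z)

Round 1 — rule 2, rule 6, rule 8, rule 10, derive green(n), stale(z), swims(z), signed(n).
Round 2 — rule 1, rule 3, derive flies(z), hot(z).
Round 3 — rule 5, derive wooden(n).
Round 4 — rule 4, rule 11, derive large(n), visible(z).
Derived: visible(z) (round 4), flies(z) (round 2), swims(z) (round 1). cold(z) never appears in any round.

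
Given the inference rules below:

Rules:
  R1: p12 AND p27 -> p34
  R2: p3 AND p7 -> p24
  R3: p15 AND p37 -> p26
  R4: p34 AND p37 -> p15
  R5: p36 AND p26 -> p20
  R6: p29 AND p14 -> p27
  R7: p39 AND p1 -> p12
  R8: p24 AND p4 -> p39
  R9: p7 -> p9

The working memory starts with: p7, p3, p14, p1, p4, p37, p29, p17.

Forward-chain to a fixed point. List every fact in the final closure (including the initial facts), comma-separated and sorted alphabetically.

p1, p12, p14, p15, p17, p24, p26, p27, p29, p3, p34, p37, p39, p4, p7, p9

Round 1: R2 [p3 AND p7 -> p24]; R6 [p29 AND p14 -> p27]; R9 [p7 -> p9]. New: p24, p27, p9.
Round 2: R8 [p24 AND p4 -> p39]. New: p39.
Round 3: R7 [p39 AND p1 -> p12]. New: p12.
Round 4: R1 [p12 AND p27 -> p34]. New: p34.
Round 5: R4 [p34 AND p37 -> p15]. New: p15.
Round 6: R3 [p15 AND p37 -> p26]. New: p26.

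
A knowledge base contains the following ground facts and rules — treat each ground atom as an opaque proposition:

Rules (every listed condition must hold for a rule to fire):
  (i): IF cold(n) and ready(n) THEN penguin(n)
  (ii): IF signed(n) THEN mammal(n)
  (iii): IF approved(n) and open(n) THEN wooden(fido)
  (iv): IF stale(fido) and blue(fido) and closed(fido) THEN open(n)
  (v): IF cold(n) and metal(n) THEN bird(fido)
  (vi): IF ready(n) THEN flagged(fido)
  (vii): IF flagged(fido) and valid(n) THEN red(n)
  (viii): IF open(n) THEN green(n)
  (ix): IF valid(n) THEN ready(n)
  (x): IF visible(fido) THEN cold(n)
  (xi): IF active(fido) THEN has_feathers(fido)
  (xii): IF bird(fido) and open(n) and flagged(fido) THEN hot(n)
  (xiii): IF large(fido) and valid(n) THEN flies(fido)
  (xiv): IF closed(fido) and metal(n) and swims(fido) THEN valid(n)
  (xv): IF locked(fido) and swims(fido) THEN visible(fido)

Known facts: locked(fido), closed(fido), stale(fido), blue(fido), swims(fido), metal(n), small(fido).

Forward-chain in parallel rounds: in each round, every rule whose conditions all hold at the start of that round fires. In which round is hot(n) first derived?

4

Round 1 — (iv), (xiv), (xv), derive open(n), valid(n), visible(fido).
Round 2 — (viii), (ix), (x), derive green(n), ready(n), cold(n).
Round 3 — (i), (v), (vi), derive penguin(n), bird(fido), flagged(fido).
Round 4 — (vii), (xii), derive red(n), hot(n).
hot(n) first appears in round 4.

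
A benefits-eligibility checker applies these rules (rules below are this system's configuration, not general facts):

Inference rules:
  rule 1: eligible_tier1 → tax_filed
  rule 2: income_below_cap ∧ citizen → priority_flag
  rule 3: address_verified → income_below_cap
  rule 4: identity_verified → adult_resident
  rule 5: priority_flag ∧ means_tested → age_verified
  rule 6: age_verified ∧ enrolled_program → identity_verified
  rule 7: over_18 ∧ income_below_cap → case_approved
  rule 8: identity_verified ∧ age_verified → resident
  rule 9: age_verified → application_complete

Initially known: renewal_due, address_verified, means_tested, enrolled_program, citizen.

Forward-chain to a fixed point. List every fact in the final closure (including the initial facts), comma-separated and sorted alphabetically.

Round 1 — rule 3, derive income_below_cap.
Round 2 — rule 2, derive priority_flag.
Round 3 — rule 5, derive age_verified.
Round 4 — rule 6, rule 9, derive identity_verified, application_complete.
Round 5 — rule 4, rule 8, derive adult_resident, resident.

address_verified, adult_resident, age_verified, application_complete, citizen, enrolled_program, identity_verified, income_below_cap, means_tested, priority_flag, renewal_due, resident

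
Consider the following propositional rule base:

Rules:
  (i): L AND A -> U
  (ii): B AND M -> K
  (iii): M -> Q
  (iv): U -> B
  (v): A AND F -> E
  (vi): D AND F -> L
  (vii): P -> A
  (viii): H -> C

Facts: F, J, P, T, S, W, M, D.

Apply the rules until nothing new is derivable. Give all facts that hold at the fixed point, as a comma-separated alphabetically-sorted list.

A, B, D, E, F, J, K, L, M, P, Q, S, T, U, W

Round 1: (iii) [M -> Q]; (vi) [D AND F -> L]; (vii) [P -> A]. Adds Q, L, A.
Round 2: (i) [L AND A -> U]; (v) [A AND F -> E]. Adds U, E.
Round 3: (iv) [U -> B]. Adds B.
Round 4: (ii) [B AND M -> K]. Adds K.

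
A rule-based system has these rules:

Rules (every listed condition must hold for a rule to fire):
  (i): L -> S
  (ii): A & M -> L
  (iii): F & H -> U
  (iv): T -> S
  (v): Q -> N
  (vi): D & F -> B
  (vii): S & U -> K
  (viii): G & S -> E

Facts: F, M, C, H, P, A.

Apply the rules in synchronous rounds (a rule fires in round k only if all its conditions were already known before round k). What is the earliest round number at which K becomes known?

3

Round 1 fires (ii), (iii), giving L, U.
Round 2 fires (i), giving S.
Round 3 fires (vii), giving K.
K first appears in round 3.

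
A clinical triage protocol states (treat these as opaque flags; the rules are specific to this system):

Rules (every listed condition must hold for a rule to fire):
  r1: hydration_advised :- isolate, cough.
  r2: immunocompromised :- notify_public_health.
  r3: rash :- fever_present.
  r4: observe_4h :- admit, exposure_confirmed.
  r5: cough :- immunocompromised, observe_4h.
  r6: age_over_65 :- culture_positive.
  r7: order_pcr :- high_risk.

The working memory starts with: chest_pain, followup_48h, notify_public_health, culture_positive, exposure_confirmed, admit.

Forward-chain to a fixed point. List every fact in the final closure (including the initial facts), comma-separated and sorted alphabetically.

Round 1 — r2, r4, r6, derive immunocompromised, observe_4h, age_over_65.
Round 2 — r5, derive cough.

admit, age_over_65, chest_pain, cough, culture_positive, exposure_confirmed, followup_48h, immunocompromised, notify_public_health, observe_4h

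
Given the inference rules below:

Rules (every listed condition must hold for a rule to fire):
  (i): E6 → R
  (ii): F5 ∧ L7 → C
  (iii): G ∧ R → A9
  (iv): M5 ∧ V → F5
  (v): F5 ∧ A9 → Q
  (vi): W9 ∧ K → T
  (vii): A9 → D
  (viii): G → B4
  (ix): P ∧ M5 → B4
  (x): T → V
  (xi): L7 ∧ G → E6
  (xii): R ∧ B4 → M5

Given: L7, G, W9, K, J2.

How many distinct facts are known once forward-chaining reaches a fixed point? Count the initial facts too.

[1] (vi) [W9 ∧ K → T]; (viii) [G → B4]; (xi) [L7 ∧ G → E6]. ⇒ new: T, B4, E6.
[2] (i) [E6 → R]; (x) [T → V]. ⇒ new: R, V.
[3] (iii) [G ∧ R → A9]; (xii) [R ∧ B4 → M5]. ⇒ new: A9, M5.
[4] (iv) [M5 ∧ V → F5]; (vii) [A9 → D]. ⇒ new: F5, D.
[5] (ii) [F5 ∧ L7 → C]; (v) [F5 ∧ A9 → Q]. ⇒ new: C, Q.
Closure: {A9, B4, C, D, E6, F5, G, J2, K, L7, M5, Q, R, T, V, W9} — 16 facts.

16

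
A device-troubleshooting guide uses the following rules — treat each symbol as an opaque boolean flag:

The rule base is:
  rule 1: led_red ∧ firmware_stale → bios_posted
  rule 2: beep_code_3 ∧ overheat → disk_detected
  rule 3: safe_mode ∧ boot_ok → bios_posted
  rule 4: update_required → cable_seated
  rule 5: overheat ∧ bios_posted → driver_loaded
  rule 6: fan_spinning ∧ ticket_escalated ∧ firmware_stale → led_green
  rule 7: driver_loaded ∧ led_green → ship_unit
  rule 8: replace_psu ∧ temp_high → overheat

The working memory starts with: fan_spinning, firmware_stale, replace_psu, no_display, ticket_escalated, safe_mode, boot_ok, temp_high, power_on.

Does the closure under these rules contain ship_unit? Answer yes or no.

[1] rule 3 [safe_mode ∧ boot_ok → bios_posted]; rule 6 [fan_spinning ∧ ticket_escalated ∧ firmware_stale → led_green]; rule 8 [replace_psu ∧ temp_high → overheat]. ⇒ new: bios_posted, led_green, overheat.
[2] rule 5 [overheat ∧ bios_posted → driver_loaded]. ⇒ new: driver_loaded.
[3] rule 7 [driver_loaded ∧ led_green → ship_unit]. ⇒ new: ship_unit.
ship_unit appears in round 3, so it is derivable.

yes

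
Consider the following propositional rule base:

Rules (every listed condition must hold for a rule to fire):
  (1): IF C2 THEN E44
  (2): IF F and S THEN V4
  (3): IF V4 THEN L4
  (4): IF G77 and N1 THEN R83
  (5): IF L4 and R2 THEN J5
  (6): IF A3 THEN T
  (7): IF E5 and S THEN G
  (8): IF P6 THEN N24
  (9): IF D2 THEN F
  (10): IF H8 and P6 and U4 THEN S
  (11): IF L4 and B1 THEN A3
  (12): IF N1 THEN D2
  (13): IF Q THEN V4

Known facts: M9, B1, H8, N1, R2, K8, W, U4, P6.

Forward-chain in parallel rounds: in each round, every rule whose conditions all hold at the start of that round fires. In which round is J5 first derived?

Round 1 fires (8), (10), (12), giving N24, S, D2.
Round 2 fires (9), giving F.
Round 3 fires (2), giving V4.
Round 4 fires (3), giving L4.
Round 5 fires (5), (11), giving J5, A3.
J5 first appears in round 5.

5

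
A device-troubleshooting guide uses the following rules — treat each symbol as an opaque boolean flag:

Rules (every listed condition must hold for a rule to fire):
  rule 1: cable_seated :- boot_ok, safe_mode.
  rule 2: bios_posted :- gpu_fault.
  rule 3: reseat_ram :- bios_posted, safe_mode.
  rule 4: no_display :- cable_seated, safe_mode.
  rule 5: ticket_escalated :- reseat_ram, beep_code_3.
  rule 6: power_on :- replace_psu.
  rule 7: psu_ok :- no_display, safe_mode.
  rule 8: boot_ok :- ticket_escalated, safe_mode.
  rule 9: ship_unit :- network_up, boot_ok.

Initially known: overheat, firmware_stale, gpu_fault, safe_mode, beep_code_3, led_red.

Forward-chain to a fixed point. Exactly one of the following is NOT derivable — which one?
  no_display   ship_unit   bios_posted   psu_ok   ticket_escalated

Round 1: rule 2 [bios_posted :- gpu_fault.]. Adds bios_posted.
Round 2: rule 3 [reseat_ram :- bios_posted, safe_mode.]. Adds reseat_ram.
Round 3: rule 5 [ticket_escalated :- reseat_ram, beep_code_3.]. Adds ticket_escalated.
Round 4: rule 8 [boot_ok :- ticket_escalated, safe_mode.]. Adds boot_ok.
Round 5: rule 1 [cable_seated :- boot_ok, safe_mode.]. Adds cable_seated.
Round 6: rule 4 [no_display :- cable_seated, safe_mode.]. Adds no_display.
Round 7: rule 7 [psu_ok :- no_display, safe_mode.]. Adds psu_ok.
Derived: ticket_escalated (round 3), bios_posted (round 1), psu_ok (round 7), no_display (round 6). ship_unit never appears in any round.

ship_unit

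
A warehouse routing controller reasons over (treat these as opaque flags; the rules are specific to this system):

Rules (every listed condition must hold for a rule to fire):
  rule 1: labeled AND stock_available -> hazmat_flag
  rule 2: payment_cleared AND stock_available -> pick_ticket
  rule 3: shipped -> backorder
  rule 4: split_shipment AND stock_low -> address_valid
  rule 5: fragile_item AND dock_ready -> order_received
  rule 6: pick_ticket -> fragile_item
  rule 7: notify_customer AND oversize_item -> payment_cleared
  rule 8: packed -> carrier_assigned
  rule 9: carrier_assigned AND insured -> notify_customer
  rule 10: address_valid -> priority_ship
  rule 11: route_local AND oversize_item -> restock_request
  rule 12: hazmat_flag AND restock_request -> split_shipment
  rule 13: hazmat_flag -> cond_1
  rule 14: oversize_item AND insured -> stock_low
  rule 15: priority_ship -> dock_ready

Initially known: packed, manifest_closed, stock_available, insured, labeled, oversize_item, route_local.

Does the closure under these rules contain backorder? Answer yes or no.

Round 1: rule 1 [labeled AND stock_available -> hazmat_flag]; rule 8 [packed -> carrier_assigned]; rule 11 [route_local AND oversize_item -> restock_request]; rule 14 [oversize_item AND insured -> stock_low]. Adds hazmat_flag, carrier_assigned, restock_request, stock_low.
Round 2: rule 9 [carrier_assigned AND insured -> notify_customer]; rule 12 [hazmat_flag AND restock_request -> split_shipment]; rule 13 [hazmat_flag -> cond_1]. Adds notify_customer, split_shipment, cond_1.
Round 3: rule 4 [split_shipment AND stock_low -> address_valid]; rule 7 [notify_customer AND oversize_item -> payment_cleared]. Adds address_valid, payment_cleared.
Round 4: rule 2 [payment_cleared AND stock_available -> pick_ticket]; rule 10 [address_valid -> priority_ship]. Adds pick_ticket, priority_ship.
Round 5: rule 6 [pick_ticket -> fragile_item]; rule 15 [priority_ship -> dock_ready]. Adds fragile_item, dock_ready.
Round 6: rule 5 [fragile_item AND dock_ready -> order_received]. Adds order_received.
Fixed point reached. backorder is concluded only by rule 3; rule 3 needs shipped (never derived).

no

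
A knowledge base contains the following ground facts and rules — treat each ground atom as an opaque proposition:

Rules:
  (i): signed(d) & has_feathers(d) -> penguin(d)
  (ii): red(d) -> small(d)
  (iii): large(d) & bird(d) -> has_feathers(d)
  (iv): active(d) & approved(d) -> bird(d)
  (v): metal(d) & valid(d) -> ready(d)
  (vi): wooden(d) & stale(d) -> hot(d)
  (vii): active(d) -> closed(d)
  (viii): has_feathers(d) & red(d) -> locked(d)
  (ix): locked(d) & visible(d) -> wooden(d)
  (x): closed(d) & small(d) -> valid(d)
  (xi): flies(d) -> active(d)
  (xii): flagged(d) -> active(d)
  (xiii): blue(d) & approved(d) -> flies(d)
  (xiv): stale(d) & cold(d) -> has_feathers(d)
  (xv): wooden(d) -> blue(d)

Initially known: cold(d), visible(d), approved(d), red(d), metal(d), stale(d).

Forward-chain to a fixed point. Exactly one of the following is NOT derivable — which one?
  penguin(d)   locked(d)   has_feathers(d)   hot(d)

penguin(d)

Round 1 fires (ii), (xiv), giving small(d), has_feathers(d).
Round 2 fires (viii), giving locked(d).
Round 3 fires (ix), giving wooden(d).
Round 4 fires (vi), (xv), giving hot(d), blue(d).
Round 5 fires (xiii), giving flies(d).
Round 6 fires (xi), giving active(d).
Round 7 fires (iv), (vii), giving bird(d), closed(d).
Round 8 fires (x), giving valid(d).
Round 9 fires (v), giving ready(d).
Derived: locked(d) (round 2), has_feathers(d) (round 1), hot(d) (round 4). penguin(d) never appears in any round.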